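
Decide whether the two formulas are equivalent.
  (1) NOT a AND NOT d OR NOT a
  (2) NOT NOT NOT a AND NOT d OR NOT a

E1: NOT a AND NOT d OR NOT a
    = NOT a   — absorption
E2: NOT NOT NOT a AND NOT d OR NOT a
    = NOT a AND NOT d OR NOT a   — double negation
    = NOT a   — absorption
Both reduce to NOT a, so they are equivalent.

Yes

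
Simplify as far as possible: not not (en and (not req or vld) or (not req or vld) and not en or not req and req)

not req or vld

not not (en and (not req or vld) or (not req or vld) and not en or not req and req)
= en and (not req or vld) or (not req or vld) and not en or not req and req
= not req or vld or not req and req
= not req or vld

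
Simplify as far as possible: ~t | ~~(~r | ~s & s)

~t | ~r

~t | ~~(~r | ~s & s)
= ~t | ~~~r   [complement / identity]
= ~t | ~r   [double negation]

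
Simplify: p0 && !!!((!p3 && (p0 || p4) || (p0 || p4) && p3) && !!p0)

false

p0 && !!!((!p3 && (p0 || p4) || (p0 || p4) && p3) && !!p0)
= p0 && !!!((p0 || p4) && !!p0)   — distribution
= p0 && !((p0 || p4) && !!p0)   — double negation
= p0 && !((p0 || p4) && p0)   — double negation
= p0 && !p0   — absorption
= false   — complement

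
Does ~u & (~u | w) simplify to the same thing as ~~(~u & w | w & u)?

No

E1: ~u & (~u | w)
    = ~u
E2: ~~(~u & w | w & u)
    = ~~w
    = w
These differ: at u=0, w=0, E1 = 1 but E2 = 0.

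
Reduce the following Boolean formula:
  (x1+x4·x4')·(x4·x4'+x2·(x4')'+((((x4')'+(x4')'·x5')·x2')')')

x1·x4

(x1+x4·x4')·(x4·x4'+x2·(x4')'+((((x4')'+(x4')'·x5')·x2')')')
= (x1+x4·x4')·(x4·x4'+x2·(x4')'+(((x4')'·x2')')')   [absorption]
= (x1+x4·x4')·(x4·x4'+x2·(x4')'+(x4')'·x2')   [double negation]
= x4·x4'+x1·(x2·(x4')'+(x4')'·x2')   [distribution]
= x1·(x2·(x4')'+(x4')'·x2')   [complement / identity]
= x1·(x4')'   [distribution]
= x1·x4   [double negation]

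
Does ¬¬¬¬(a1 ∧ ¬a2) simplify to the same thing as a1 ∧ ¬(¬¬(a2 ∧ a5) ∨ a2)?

Yes

E1: ¬¬¬¬(a1 ∧ ¬a2)
    = ¬¬(a1 ∧ ¬a2)
    = a1 ∧ ¬a2
E2: a1 ∧ ¬(¬¬(a2 ∧ a5) ∨ a2)
    = a1 ∧ ¬(a2 ∧ a5 ∨ a2)
    = a1 ∧ ¬a2
Both reduce to a1 ∧ ¬a2, so they are equivalent.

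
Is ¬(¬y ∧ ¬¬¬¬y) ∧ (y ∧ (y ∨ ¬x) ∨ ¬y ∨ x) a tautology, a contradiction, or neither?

¬(¬y ∧ ¬¬¬¬y) ∧ (y ∧ (y ∨ ¬x) ∨ ¬y ∨ x)
= (y ∨ ¬¬¬y) ∧ (y ∧ (y ∨ ¬x) ∨ ¬y ∨ x)   (De Morgan)
= (y ∨ ¬y) ∧ (y ∧ (y ∨ ¬x) ∨ ¬y ∨ x)   (double negation)
= (y ∨ ¬y) ∧ (y ∨ ¬y ∨ x)   (absorption)
= y ∨ ¬y   (absorption)
= True   (complement)

tautology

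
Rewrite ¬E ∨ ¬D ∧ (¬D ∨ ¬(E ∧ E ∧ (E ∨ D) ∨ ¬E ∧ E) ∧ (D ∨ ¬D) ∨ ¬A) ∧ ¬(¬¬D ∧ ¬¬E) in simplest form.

¬E ∨ ¬D ∧ (¬D ∨ ¬(E ∧ E ∧ (E ∨ D) ∨ ¬E ∧ E) ∧ (D ∨ ¬D) ∨ ¬A) ∧ ¬(¬¬D ∧ ¬¬E)
= ¬E ∨ ¬D ∧ (¬D ∨ ¬(E ∧ E ∨ ¬E ∧ E) ∧ (D ∨ ¬D) ∨ ¬A) ∧ ¬(¬¬D ∧ ¬¬E)   — absorption
= ¬E ∨ ¬D ∧ (¬D ∨ ¬(E ∧ E ∨ ¬E ∧ E) ∨ ¬A) ∧ ¬(¬¬D ∧ ¬¬E)   — complement / identity
= ¬E ∨ ¬D ∧ (¬D ∨ ¬(E ∧ E ∨ ¬E ∧ E) ∨ ¬A) ∧ (¬D ∨ ¬E)   — De Morgan
= ¬E ∨ ¬D ∧ (¬D ∨ ¬E ∨ ¬A) ∧ (¬D ∨ ¬E)   — distribution
= ¬E ∨ ¬D ∧ (¬D ∨ ¬E)   — absorption
= ¬E ∨ ¬D   — absorption

¬E ∨ ¬D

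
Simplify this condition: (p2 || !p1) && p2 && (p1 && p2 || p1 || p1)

(p2 || !p1) && p2 && (p1 && p2 || p1 || p1)
= (p2 || !p1) && p2 && (p1 || p1)   [absorption]
= p2 && (p1 || p1)   [absorption]
= p2 && p1   [idempotence]

p2 && p1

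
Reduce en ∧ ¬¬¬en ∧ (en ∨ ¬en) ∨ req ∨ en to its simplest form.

en ∧ ¬¬¬en ∧ (en ∨ ¬en) ∨ req ∨ en
= en ∧ ¬en ∧ (en ∨ ¬en) ∨ req ∨ en
= en ∧ ¬en ∨ req ∨ en
= req ∨ en

req ∨ en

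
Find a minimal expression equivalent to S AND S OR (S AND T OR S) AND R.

S AND S OR (S AND T OR S) AND R
= S AND S OR S AND R   — absorption
= S OR S AND R   — idempotence
= S   — absorption

S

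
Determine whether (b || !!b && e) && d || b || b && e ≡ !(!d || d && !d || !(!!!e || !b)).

No

E1: (b || !!b && e) && d || b || b && e
    = (b || b && e) && d || b || b && e   — double negation
    = b || b && e   — absorption
    = b   — absorption
E2: !(!d || d && !d || !(!!!e || !b))
    = !(!d || !(!!!e || !b))   — complement / identity
    = d && (!!!e || !b)   — De Morgan
    = d && (!e || !b)   — double negation
These differ: at b=0, d=1, e=0, E1 = 0 but E2 = 1.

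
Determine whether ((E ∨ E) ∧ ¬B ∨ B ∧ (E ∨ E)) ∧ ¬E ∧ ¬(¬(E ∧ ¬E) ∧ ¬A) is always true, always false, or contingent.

always false

((E ∨ E) ∧ ¬B ∨ B ∧ (E ∨ E)) ∧ ¬E ∧ ¬(¬(E ∧ ¬E) ∧ ¬A)
= (E ∨ E) ∧ ¬E ∧ ¬(¬(E ∧ ¬E) ∧ ¬A)   (distribution)
= E ∧ ¬E ∧ ¬(¬(E ∧ ¬E) ∧ ¬A)   (idempotence)
= E ∧ ¬E ∧ (E ∧ ¬E ∨ A)   (De Morgan)
= E ∧ ¬E   (absorption)
= False   (complement)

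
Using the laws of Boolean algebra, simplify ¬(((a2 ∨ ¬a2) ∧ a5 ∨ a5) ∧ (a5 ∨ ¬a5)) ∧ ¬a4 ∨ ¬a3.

¬a5 ∧ ¬a4 ∨ ¬a3

¬(((a2 ∨ ¬a2) ∧ a5 ∨ a5) ∧ (a5 ∨ ¬a5)) ∧ ¬a4 ∨ ¬a3
= ¬(a5 ∨ (a2 ∨ ¬a2) ∧ a5 ∧ ¬a5) ∧ ¬a4 ∨ ¬a3
= ¬(a5 ∨ a5 ∧ ¬a5) ∧ ¬a4 ∨ ¬a3
= ¬a5 ∧ ¬a4 ∨ ¬a3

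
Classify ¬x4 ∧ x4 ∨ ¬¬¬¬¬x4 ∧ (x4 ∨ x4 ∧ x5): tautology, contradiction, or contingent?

¬x4 ∧ x4 ∨ ¬¬¬¬¬x4 ∧ (x4 ∨ x4 ∧ x5)
= ¬¬¬¬¬x4 ∧ (x4 ∨ x4 ∧ x5)   — complement / identity
= ¬¬¬x4 ∧ (x4 ∨ x4 ∧ x5)   — double negation
= ¬¬¬x4 ∧ x4   — absorption
= ¬x4 ∧ x4   — double negation
= False   — complement

contradiction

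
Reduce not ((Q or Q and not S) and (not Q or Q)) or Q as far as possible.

True

not ((Q or Q and not S) and (not Q or Q)) or Q
= not (Q and (not Q or Q)) or Q   — absorption
= not Q or Q   — complement / identity
= True   — complement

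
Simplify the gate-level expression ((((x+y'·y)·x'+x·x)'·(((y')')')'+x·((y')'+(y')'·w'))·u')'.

((((x+y'·y)·x'+x·x)'·(((y')')')'+x·((y')'+(y')'·w'))·u')'
= ((((x+y'·y)·x'+x·x)'·(y')'+x·((y')'+(y')'·w'))·u')'
= ((((x+y'·y)·x'+x·x)'·(y')'+x·(y')')·u')'
= (((x·x'+x·x)'·(y')'+x·(y')')·u')'
= ((x'·(y')'+x·(y')')·u')'
= ((y')'·u')'
= y'+u

y'+u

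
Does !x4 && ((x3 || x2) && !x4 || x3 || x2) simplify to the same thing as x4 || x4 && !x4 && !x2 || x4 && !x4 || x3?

No

E1: !x4 && ((x3 || x2) && !x4 || x3 || x2)
    = !x4 && (x3 || x2)   [absorption]
E2: x4 || x4 && !x4 && !x2 || x4 && !x4 || x3
    = x4 || x4 && !x4 || x3   [absorption]
    = x4 || x3   [complement / identity]
These differ: at x2=0, x3=1, x4=1, E1 = 0 but E2 = 1.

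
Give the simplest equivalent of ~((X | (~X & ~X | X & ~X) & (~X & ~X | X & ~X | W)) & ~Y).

~((X | (~X & ~X | X & ~X) & (~X & ~X | X & ~X | W)) & ~Y)
= ~((X | ~X & ~X | X & ~X) & ~Y)   [absorption]
= ~((X | ~X) & ~Y)   [distribution]
= ~~Y   [complement / identity]
= Y   [double negation]

Y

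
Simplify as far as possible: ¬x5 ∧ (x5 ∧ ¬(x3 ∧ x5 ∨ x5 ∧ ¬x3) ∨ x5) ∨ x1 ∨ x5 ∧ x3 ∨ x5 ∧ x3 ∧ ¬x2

x1 ∨ x5 ∧ x3

¬x5 ∧ (x5 ∧ ¬(x3 ∧ x5 ∨ x5 ∧ ¬x3) ∨ x5) ∨ x1 ∨ x5 ∧ x3 ∨ x5 ∧ x3 ∧ ¬x2
= ¬x5 ∧ (x5 ∧ ¬x5 ∨ x5) ∨ x1 ∨ x5 ∧ x3 ∨ x5 ∧ x3 ∧ ¬x2   — distribution
= ¬x5 ∧ x5 ∨ x1 ∨ x5 ∧ x3 ∨ x5 ∧ x3 ∧ ¬x2   — complement / identity
= x1 ∨ x5 ∧ x3 ∨ x5 ∧ x3 ∧ ¬x2   — complement / identity
= x1 ∨ x5 ∧ x3   — absorption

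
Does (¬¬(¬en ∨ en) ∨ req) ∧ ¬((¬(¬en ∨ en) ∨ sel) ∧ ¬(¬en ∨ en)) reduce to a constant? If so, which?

(¬¬(¬en ∨ en) ∨ req) ∧ ¬((¬(¬en ∨ en) ∨ sel) ∧ ¬(¬en ∨ en))
= (¬¬(¬en ∨ en) ∨ req) ∧ ¬¬(¬en ∨ en)   (absorption)
= ¬¬(¬en ∨ en)   (absorption)
= ¬en ∨ en   (double negation)
= True   (complement)

yes, True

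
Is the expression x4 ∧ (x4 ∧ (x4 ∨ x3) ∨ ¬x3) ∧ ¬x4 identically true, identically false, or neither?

identically false

x4 ∧ (x4 ∧ (x4 ∨ x3) ∨ ¬x3) ∧ ¬x4
= x4 ∧ (x4 ∨ ¬x3) ∧ ¬x4   [absorption]
= x4 ∧ ¬x4   [absorption]
= False   [complement]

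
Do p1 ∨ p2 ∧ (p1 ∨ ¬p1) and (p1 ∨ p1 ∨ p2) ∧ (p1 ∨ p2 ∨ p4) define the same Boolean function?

Yes

E1: p1 ∨ p2 ∧ (p1 ∨ ¬p1)
    = p1 ∨ p2   [complement / identity]
E2: (p1 ∨ p1 ∨ p2) ∧ (p1 ∨ p2 ∨ p4)
    = (p1 ∨ p2) ∧ (p1 ∨ p2 ∨ p4)   [idempotence]
    = p1 ∨ p2   [absorption]
Both reduce to p1 ∨ p2, so they are equivalent.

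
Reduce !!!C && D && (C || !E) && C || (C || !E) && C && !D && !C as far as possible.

false

!!!C && D && (C || !E) && C || (C || !E) && C && !D && !C
= (!!!C && D || !D && !C) && (C || !E) && C   [distribution]
= (!!!C && D || !D && !C) && C   [absorption]
= (!C && D || !D && !C) && C   [double negation]
= !C && C   [distribution]
= false   [complement]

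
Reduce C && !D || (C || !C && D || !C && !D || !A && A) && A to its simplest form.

C && !D || (C || !C && D || !C && !D || !A && A) && A
= C && !D || (C || !C || !A && A) && A
= C && !D || (C || !C) && A
= C && !D || A

C && !D || A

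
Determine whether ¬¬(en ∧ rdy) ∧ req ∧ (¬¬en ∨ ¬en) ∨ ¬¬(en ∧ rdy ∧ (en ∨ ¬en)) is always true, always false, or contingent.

contingent

¬¬(en ∧ rdy) ∧ req ∧ (¬¬en ∨ ¬en) ∨ ¬¬(en ∧ rdy ∧ (en ∨ ¬en))
= ¬¬(en ∧ rdy) ∧ req ∧ (en ∨ ¬en) ∨ ¬¬(en ∧ rdy ∧ (en ∨ ¬en))   — double negation
= ¬¬(en ∧ rdy) ∧ req ∨ ¬¬(en ∧ rdy ∧ (en ∨ ¬en))   — complement / identity
= ¬¬(en ∧ rdy) ∧ req ∨ ¬¬(en ∧ rdy)   — complement / identity
= ¬¬(en ∧ rdy)   — absorption
= en ∧ rdy   — double negation
This depends on en, rdy, so it is not a constant.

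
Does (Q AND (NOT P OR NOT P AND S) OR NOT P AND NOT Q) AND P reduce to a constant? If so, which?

yes, False

(Q AND (NOT P OR NOT P AND S) OR NOT P AND NOT Q) AND P
= (Q AND NOT P OR NOT P AND NOT Q) AND P
= NOT P AND P
= FALSE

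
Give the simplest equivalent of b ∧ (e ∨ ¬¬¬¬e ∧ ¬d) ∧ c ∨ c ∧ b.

b ∧ (e ∨ ¬¬¬¬e ∧ ¬d) ∧ c ∨ c ∧ b
= b ∧ (e ∨ ¬¬e ∧ ¬d) ∧ c ∨ c ∧ b
= c ∧ (b ∧ (e ∨ ¬¬e ∧ ¬d) ∨ b)
= c ∧ (b ∧ (e ∨ e ∧ ¬d) ∨ b)
= c ∧ (b ∧ e ∨ b)
= c ∧ b

c ∧ b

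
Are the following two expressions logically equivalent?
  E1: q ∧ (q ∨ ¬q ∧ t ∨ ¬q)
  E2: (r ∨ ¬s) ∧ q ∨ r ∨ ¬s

No

E1: q ∧ (q ∨ ¬q ∧ t ∨ ¬q)
    = q ∧ (q ∨ ¬q)   (absorption)
    = q   (complement / identity)
E2: (r ∨ ¬s) ∧ q ∨ r ∨ ¬s
    = r ∨ ¬s   (absorption)
These differ: at q=0, r=0, s=0, t=0, E1 = 0 but E2 = 1.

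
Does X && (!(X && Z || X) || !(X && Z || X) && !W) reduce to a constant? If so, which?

X && (!(X && Z || X) || !(X && Z || X) && !W)
= X && !(X && Z || X)
= X && !X
= false

yes, False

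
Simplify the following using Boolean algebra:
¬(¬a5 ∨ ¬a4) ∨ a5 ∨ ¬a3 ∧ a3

¬(¬a5 ∨ ¬a4) ∨ a5 ∨ ¬a3 ∧ a3
= ¬(¬a5 ∨ ¬a4) ∨ a5
= a5 ∧ a4 ∨ a5
= a5

a5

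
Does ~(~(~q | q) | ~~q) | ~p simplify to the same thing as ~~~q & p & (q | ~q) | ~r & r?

E1: ~(~(~q | q) | ~~q) | ~p
    = (~q | q) & ~q | ~p
    = ~q | ~p
E2: ~~~q & p & (q | ~q) | ~r & r
    = ~~~q & p & (q | ~q)
    = ~q & p & (q | ~q)
    = ~q & p
These differ: at p=0, q=0, r=0, E1 = 1 but E2 = 0.

No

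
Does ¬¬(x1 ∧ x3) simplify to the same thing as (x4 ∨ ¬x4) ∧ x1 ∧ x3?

Yes

E1: ¬¬(x1 ∧ x3)
    = x1 ∧ x3   [double negation]
E2: (x4 ∨ ¬x4) ∧ x1 ∧ x3
    = x1 ∧ x3   [complement / identity]
Both reduce to x1 ∧ x3, so they are equivalent.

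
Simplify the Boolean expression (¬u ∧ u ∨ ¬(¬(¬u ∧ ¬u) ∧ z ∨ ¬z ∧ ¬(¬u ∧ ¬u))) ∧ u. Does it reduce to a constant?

False

(¬u ∧ u ∨ ¬(¬(¬u ∧ ¬u) ∧ z ∨ ¬z ∧ ¬(¬u ∧ ¬u))) ∧ u
= (¬u ∧ u ∨ ¬¬(¬u ∧ ¬u)) ∧ u   (distribution)
= (¬u ∧ u ∨ ¬u ∧ ¬u) ∧ u   (double negation)
= ¬u ∧ u   (distribution)
= False   (complement)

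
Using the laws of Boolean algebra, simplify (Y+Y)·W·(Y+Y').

Y·W

(Y+Y)·W·(Y+Y')
= (Y+Y)·W   (complement / identity)
= Y·W   (idempotence)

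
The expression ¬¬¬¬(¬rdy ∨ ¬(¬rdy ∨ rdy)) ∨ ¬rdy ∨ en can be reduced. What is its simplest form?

¬rdy ∨ en

¬¬¬¬(¬rdy ∨ ¬(¬rdy ∨ rdy)) ∨ ¬rdy ∨ en
= ¬¬¬(rdy ∧ (¬rdy ∨ rdy)) ∨ ¬rdy ∨ en   (De Morgan)
= ¬¬¬rdy ∨ ¬rdy ∨ en   (complement / identity)
= ¬rdy ∨ ¬rdy ∨ en   (double negation)
= ¬rdy ∨ en   (idempotence)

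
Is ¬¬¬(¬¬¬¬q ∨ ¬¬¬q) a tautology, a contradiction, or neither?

¬¬¬(¬¬¬¬q ∨ ¬¬¬q)
= ¬¬(¬¬¬q ∧ ¬¬q)   (De Morgan)
= ¬¬(¬q ∧ ¬¬q)   (double negation)
= ¬¬(¬q ∧ q)   (double negation)
= ¬q ∧ q   (double negation)
= False   (complement)

contradiction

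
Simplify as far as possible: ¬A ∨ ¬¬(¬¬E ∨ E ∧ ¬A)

¬A ∨ ¬¬(¬¬E ∨ E ∧ ¬A)
= ¬A ∨ ¬¬(E ∨ E ∧ ¬A)
= ¬A ∨ E ∨ E ∧ ¬A
= ¬A ∨ E

¬A ∨ E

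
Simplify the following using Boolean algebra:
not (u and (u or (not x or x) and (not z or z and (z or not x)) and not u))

not (u and (u or (not x or x) and (not z or z and (z or not x)) and not u))
= not (u and (u or (not x or x) and (not z or z) and not u))   — absorption
= not (u and (u or (not x or x) and not u))   — complement / identity
= not (u and (u or not u))   — complement / identity
= not u   — complement / identity

not u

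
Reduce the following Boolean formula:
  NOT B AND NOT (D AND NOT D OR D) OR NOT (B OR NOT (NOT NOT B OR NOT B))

NOT B AND NOT (D AND NOT D OR D) OR NOT (B OR NOT (NOT NOT B OR NOT B))
= NOT B AND NOT (D AND NOT D OR D) OR NOT (B OR NOT B AND B)
= NOT B AND NOT (D AND NOT D OR D) OR NOT B
= NOT B AND NOT D OR NOT B
= NOT B

NOT B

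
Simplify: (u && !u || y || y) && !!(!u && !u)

(u && !u || y || y) && !!(!u && !u)
= (u && !u || y || y) && !!!u   [idempotence]
= (u && !u || y) && !!!u   [idempotence]
= y && !!!u   [complement / identity]
= y && !u   [double negation]

y && !u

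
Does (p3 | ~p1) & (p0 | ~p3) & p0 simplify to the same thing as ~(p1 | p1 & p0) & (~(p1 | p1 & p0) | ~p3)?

No

E1: (p3 | ~p1) & (p0 | ~p3) & p0
    = (p3 | ~p1) & p0
E2: ~(p1 | p1 & p0) & (~(p1 | p1 & p0) | ~p3)
    = ~(p1 | p1 & p0)
    = ~p1
These differ: at p0=0, p1=0, p3=0, E1 = 0 but E2 = 1.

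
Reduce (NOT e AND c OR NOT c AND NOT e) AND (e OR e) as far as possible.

(NOT e AND c OR NOT c AND NOT e) AND (e OR e)
= NOT e AND (e OR e)   — distribution
= NOT e AND e   — idempotence
= FALSE   — complement

FALSE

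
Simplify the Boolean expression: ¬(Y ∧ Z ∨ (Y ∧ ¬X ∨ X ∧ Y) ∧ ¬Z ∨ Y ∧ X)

¬(Y ∧ Z ∨ (Y ∧ ¬X ∨ X ∧ Y) ∧ ¬Z ∨ Y ∧ X)
= ¬(Y ∧ Z ∨ Y ∧ ¬Z ∨ Y ∧ X)   — distribution
= ¬(Y ∨ Y ∧ X)   — distribution
= ¬Y   — absorption

¬Y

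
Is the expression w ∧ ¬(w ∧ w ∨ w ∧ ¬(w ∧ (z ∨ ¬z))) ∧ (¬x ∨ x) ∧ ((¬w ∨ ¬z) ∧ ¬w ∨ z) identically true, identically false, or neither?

identically false

w ∧ ¬(w ∧ w ∨ w ∧ ¬(w ∧ (z ∨ ¬z))) ∧ (¬x ∨ x) ∧ ((¬w ∨ ¬z) ∧ ¬w ∨ z)
= w ∧ ¬(w ∧ w ∨ w ∧ ¬w) ∧ (¬x ∨ x) ∧ ((¬w ∨ ¬z) ∧ ¬w ∨ z)   [complement / identity]
= w ∧ ¬(w ∧ w ∨ w ∧ ¬w) ∧ (¬x ∨ x) ∧ (¬w ∨ z)   [absorption]
= w ∧ ¬(w ∧ w ∨ w ∧ ¬w) ∧ (¬w ∨ z)   [complement / identity]
= w ∧ ¬w ∧ (¬w ∨ z)   [distribution]
= w ∧ ¬w   [absorption]
= False   [complement]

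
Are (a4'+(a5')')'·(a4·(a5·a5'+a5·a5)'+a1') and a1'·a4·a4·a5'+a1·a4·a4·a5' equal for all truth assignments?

E1: (a4'+(a5')')'·(a4·(a5·a5'+a5·a5)'+a1')
    = (a4'+(a5')')'·(a4·a5'+a1')   [distribution]
    = a4·a5'·(a4·a5'+a1')   [De Morgan]
    = a4·a5'   [absorption]
E2: a1'·a4·a4·a5'+a1·a4·a4·a5'
    = a4·a4·a5'   [distribution]
    = a4·a5'   [idempotence]
Both reduce to a4·a5', so they are equivalent.

Yes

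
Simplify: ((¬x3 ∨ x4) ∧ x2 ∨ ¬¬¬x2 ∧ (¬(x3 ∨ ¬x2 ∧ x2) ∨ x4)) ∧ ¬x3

¬x3

((¬x3 ∨ x4) ∧ x2 ∨ ¬¬¬x2 ∧ (¬(x3 ∨ ¬x2 ∧ x2) ∨ x4)) ∧ ¬x3
= ((¬x3 ∨ x4) ∧ x2 ∨ ¬x2 ∧ (¬(x3 ∨ ¬x2 ∧ x2) ∨ x4)) ∧ ¬x3   — double negation
= ((¬x3 ∨ x4) ∧ x2 ∨ ¬x2 ∧ (¬x3 ∨ x4)) ∧ ¬x3   — complement / identity
= (¬x3 ∨ x4) ∧ ¬x3   — distribution
= ¬x3   — absorption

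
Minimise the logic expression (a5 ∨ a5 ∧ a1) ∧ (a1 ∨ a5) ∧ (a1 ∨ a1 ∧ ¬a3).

a5 ∧ a1

(a5 ∨ a5 ∧ a1) ∧ (a1 ∨ a5) ∧ (a1 ∨ a1 ∧ ¬a3)
= (a5 ∨ a5 ∧ a1) ∧ (a1 ∨ a5) ∧ a1   [absorption]
= (a5 ∨ a5 ∧ a1) ∧ a1   [absorption]
= a5 ∧ a1   [absorption]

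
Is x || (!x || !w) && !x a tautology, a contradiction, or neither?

x || (!x || !w) && !x
= x || !x   [absorption]
= true   [complement]

tautology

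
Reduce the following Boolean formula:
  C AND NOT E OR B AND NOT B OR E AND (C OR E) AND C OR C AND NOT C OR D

C AND NOT E OR B AND NOT B OR E AND (C OR E) AND C OR C AND NOT C OR D
= C AND NOT E OR E AND (C OR E) AND C OR C AND NOT C OR D   — complement / identity
= C AND NOT E OR E AND C OR C AND NOT C OR D   — absorption
= C AND NOT E OR E AND C OR D   — complement / identity
= C OR D   — distribution

C OR D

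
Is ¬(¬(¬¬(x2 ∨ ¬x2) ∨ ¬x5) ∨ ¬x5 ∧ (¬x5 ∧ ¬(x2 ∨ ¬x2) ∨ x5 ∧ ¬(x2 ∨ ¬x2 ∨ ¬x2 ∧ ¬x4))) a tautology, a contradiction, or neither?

tautology

¬(¬(¬¬(x2 ∨ ¬x2) ∨ ¬x5) ∨ ¬x5 ∧ (¬x5 ∧ ¬(x2 ∨ ¬x2) ∨ x5 ∧ ¬(x2 ∨ ¬x2 ∨ ¬x2 ∧ ¬x4)))
= ¬(¬(¬¬(x2 ∨ ¬x2) ∨ ¬x5) ∨ ¬x5 ∧ (¬x5 ∧ ¬(x2 ∨ ¬x2) ∨ x5 ∧ ¬(x2 ∨ ¬x2)))
= ¬(¬(x2 ∨ ¬x2) ∧ x5 ∨ ¬x5 ∧ (¬x5 ∧ ¬(x2 ∨ ¬x2) ∨ x5 ∧ ¬(x2 ∨ ¬x2)))
= ¬(¬(x2 ∨ ¬x2) ∧ x5 ∨ ¬x5 ∧ ¬(x2 ∨ ¬x2))
= ¬¬(x2 ∨ ¬x2)
= x2 ∨ ¬x2
= True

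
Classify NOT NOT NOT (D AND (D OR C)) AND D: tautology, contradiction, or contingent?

contradiction

NOT NOT NOT (D AND (D OR C)) AND D
= NOT NOT NOT D AND D   (absorption)
= NOT D AND D   (double negation)
= FALSE   (complement)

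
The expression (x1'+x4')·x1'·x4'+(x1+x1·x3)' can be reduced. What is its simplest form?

(x1'+x4')·x1'·x4'+(x1+x1·x3)'
= x1'·x4'+(x1+x1·x3)'   — absorption
= x1'·x4'+x1'   — absorption
= x1'   — absorption

x1'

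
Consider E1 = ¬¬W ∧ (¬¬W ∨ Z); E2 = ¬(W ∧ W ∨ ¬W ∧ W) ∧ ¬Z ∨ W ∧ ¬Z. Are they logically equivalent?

E1: ¬¬W ∧ (¬¬W ∨ Z)
    = ¬¬W   (absorption)
    = W   (double negation)
E2: ¬(W ∧ W ∨ ¬W ∧ W) ∧ ¬Z ∨ W ∧ ¬Z
    = ¬W ∧ ¬Z ∨ W ∧ ¬Z   (distribution)
    = ¬Z   (distribution)
These differ: at W=0, Z=0, E1 = 0 but E2 = 1.

No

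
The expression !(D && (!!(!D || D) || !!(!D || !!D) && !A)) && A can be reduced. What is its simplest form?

!D && A

!(D && (!!(!D || D) || !!(!D || !!D) && !A)) && A
= !(D && (!D || D || !!(!D || !!D) && !A)) && A   (double negation)
= !(D && (!D || D || !!(!D || D) && !A)) && A   (double negation)
= !(D && (!D || D || (!D || D) && !A)) && A   (double negation)
= !(D && (!D || D)) && A   (absorption)
= !D && A   (complement / identity)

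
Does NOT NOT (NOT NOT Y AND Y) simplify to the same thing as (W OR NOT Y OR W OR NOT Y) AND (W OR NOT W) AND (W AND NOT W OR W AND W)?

No

E1: NOT NOT (NOT NOT Y AND Y)
    = NOT NOT (Y AND Y)   — double negation
    = NOT NOT Y   — idempotence
    = Y   — double negation
E2: (W OR NOT Y OR W OR NOT Y) AND (W OR NOT W) AND (W AND NOT W OR W AND W)
    = (W OR NOT Y) AND (W OR NOT W) AND (W AND NOT W OR W AND W)   — idempotence
    = (W OR NOT Y) AND (W AND NOT W OR W AND W)   — complement / identity
    = (W OR NOT Y) AND W   — distribution
    = W   — absorption
These differ: at W=1, Y=0, E1 = 0 but E2 = 1.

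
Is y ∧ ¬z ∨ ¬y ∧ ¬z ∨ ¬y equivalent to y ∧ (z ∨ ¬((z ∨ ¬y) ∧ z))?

No

E1: y ∧ ¬z ∨ ¬y ∧ ¬z ∨ ¬y
    = ¬z ∨ ¬y   — distribution
E2: y ∧ (z ∨ ¬((z ∨ ¬y) ∧ z))
    = y ∧ (z ∨ ¬z)   — absorption
    = y   — complement / identity
These differ: at y=0, z=1, E1 = 1 but E2 = 0.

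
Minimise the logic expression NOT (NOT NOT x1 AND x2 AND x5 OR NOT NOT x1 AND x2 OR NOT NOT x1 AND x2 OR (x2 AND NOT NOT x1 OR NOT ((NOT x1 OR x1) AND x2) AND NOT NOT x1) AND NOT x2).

NOT x1

NOT (NOT NOT x1 AND x2 AND x5 OR NOT NOT x1 AND x2 OR NOT NOT x1 AND x2 OR (x2 AND NOT NOT x1 OR NOT ((NOT x1 OR x1) AND x2) AND NOT NOT x1) AND NOT x2)
= NOT (NOT NOT x1 AND x2 AND x5 OR NOT NOT x1 AND x2 OR NOT NOT x1 AND x2 OR (x2 AND NOT NOT x1 OR NOT x2 AND NOT NOT x1) AND NOT x2)   — complement / identity
= NOT (NOT NOT x1 AND x2 OR NOT NOT x1 AND x2 OR (x2 AND NOT NOT x1 OR NOT x2 AND NOT NOT x1) AND NOT x2)   — absorption
= NOT (NOT NOT x1 AND x2 OR (x2 AND NOT NOT x1 OR NOT x2 AND NOT NOT x1) AND NOT x2)   — idempotence
= NOT (NOT NOT x1 AND x2 OR NOT NOT x1 AND NOT x2)   — distribution
= NOT NOT NOT x1   — distribution
= NOT x1   — double negation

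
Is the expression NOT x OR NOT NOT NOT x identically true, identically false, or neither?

NOT x OR NOT NOT NOT x
= NOT x OR NOT x   (double negation)
= NOT x   (idempotence)
This depends on x, so it is not a constant.

neither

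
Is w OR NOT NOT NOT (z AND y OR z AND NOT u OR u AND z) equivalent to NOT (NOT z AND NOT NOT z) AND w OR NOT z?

E1: w OR NOT NOT NOT (z AND y OR z AND NOT u OR u AND z)
    = w OR NOT (z AND y OR z AND NOT u OR u AND z)   [double negation]
    = w OR NOT (z AND y OR z)   [distribution]
    = w OR NOT z   [absorption]
E2: NOT (NOT z AND NOT NOT z) AND w OR NOT z
    = (z OR NOT z) AND w OR NOT z   [De Morgan]
    = w OR NOT z   [complement / identity]
Both reduce to w OR NOT z, so they are equivalent.

Yes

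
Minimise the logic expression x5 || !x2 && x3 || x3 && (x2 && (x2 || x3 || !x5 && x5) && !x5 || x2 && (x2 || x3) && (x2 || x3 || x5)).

x5 || x3

x5 || !x2 && x3 || x3 && (x2 && (x2 || x3 || !x5 && x5) && !x5 || x2 && (x2 || x3) && (x2 || x3 || x5))
= x5 || !x2 && x3 || x3 && (x2 && (x2 || x3) && !x5 || x2 && (x2 || x3) && (x2 || x3 || x5))   [complement / identity]
= x5 || !x2 && x3 || x3 && (x2 && (x2 || x3) && !x5 || x2 && (x2 || x3))   [absorption]
= x5 || !x2 && x3 || x3 && x2 && (x2 || x3)   [absorption]
= x5 || !x2 && x3 || x3 && x2   [absorption]
= x5 || x3   [distribution]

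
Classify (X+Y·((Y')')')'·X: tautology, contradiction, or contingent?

contradiction

(X+Y·((Y')')')'·X
= (X+Y·Y')'·X   — double negation
= X'·X   — complement / identity
= 0   — complement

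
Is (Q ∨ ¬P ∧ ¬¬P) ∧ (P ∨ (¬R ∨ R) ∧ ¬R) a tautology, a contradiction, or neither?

neither

(Q ∨ ¬P ∧ ¬¬P) ∧ (P ∨ (¬R ∨ R) ∧ ¬R)
= (Q ∨ ¬P ∧ P) ∧ (P ∨ (¬R ∨ R) ∧ ¬R)   (double negation)
= Q ∧ (P ∨ (¬R ∨ R) ∧ ¬R)   (complement / identity)
= Q ∧ (P ∨ ¬R)   (complement / identity)
This depends on P, Q, R, so it is not a constant.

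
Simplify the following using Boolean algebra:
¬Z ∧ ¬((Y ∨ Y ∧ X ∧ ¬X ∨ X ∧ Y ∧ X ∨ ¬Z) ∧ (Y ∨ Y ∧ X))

¬Z ∧ ¬Y

¬Z ∧ ¬((Y ∨ Y ∧ X ∧ ¬X ∨ X ∧ Y ∧ X ∨ ¬Z) ∧ (Y ∨ Y ∧ X))
= ¬Z ∧ ¬((Y ∨ Y ∧ X ∨ ¬Z) ∧ (Y ∨ Y ∧ X))
= ¬Z ∧ ¬(Y ∨ Y ∧ X)
= ¬Z ∧ ¬Y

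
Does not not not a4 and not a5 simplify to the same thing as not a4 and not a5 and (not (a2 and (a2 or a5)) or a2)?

Yes

E1: not not not a4 and not a5
    = not a4 and not a5   [double negation]
E2: not a4 and not a5 and (not (a2 and (a2 or a5)) or a2)
    = not a4 and not a5 and (not a2 or a2)   [absorption]
    = not a4 and not a5   [complement / identity]
Both reduce to not a4 and not a5, so they are equivalent.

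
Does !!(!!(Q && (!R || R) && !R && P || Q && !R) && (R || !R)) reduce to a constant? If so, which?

no

!!(!!(Q && (!R || R) && !R && P || Q && !R) && (R || !R))
= !!(Q && (!R || R) && !R && P || Q && !R) && (R || !R)
= !!(Q && !R && P || Q && !R) && (R || !R)
= !!(Q && !R && P || Q && !R)
= !!(Q && !R)
= Q && !R
This depends on Q, R, so it is not a constant.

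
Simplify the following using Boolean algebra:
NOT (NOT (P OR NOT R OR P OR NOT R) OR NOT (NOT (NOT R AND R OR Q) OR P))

NOT (NOT (P OR NOT R OR P OR NOT R) OR NOT (NOT (NOT R AND R OR Q) OR P))
= (P OR NOT R OR P OR NOT R) AND (NOT (NOT R AND R OR Q) OR P)
= (P OR NOT R OR P OR NOT R) AND (NOT Q OR P)
= (P OR NOT R) AND (NOT Q OR P)
= P OR NOT R AND NOT Q

P OR NOT R AND NOT Q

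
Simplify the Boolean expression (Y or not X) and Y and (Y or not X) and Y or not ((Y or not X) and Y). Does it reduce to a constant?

True

(Y or not X) and Y and (Y or not X) and Y or not ((Y or not X) and Y)
= (Y or not X) and Y or not ((Y or not X) and Y)   (idempotence)
= (Y or not X) and Y or not Y   (absorption)
= Y or not Y   (absorption)
= True   (complement)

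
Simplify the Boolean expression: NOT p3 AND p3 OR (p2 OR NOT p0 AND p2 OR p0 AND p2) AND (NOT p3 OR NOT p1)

NOT p3 AND p3 OR (p2 OR NOT p0 AND p2 OR p0 AND p2) AND (NOT p3 OR NOT p1)
= NOT p3 AND p3 OR (p2 OR p2) AND (NOT p3 OR NOT p1)   (distribution)
= (p2 OR p2) AND (NOT p3 OR NOT p1)   (complement / identity)
= p2 AND (NOT p3 OR NOT p1)   (idempotence)

p2 AND (NOT p3 OR NOT p1)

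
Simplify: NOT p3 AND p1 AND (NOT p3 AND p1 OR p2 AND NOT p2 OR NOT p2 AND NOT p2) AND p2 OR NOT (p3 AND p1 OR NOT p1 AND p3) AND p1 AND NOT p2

NOT p3 AND p1

NOT p3 AND p1 AND (NOT p3 AND p1 OR p2 AND NOT p2 OR NOT p2 AND NOT p2) AND p2 OR NOT (p3 AND p1 OR NOT p1 AND p3) AND p1 AND NOT p2
= NOT p3 AND p1 AND (NOT p3 AND p1 OR NOT p2) AND p2 OR NOT (p3 AND p1 OR NOT p1 AND p3) AND p1 AND NOT p2   — distribution
= NOT p3 AND p1 AND p2 OR NOT (p3 AND p1 OR NOT p1 AND p3) AND p1 AND NOT p2   — absorption
= NOT p3 AND p1 AND p2 OR NOT p3 AND p1 AND NOT p2   — distribution
= NOT p3 AND p1   — distribution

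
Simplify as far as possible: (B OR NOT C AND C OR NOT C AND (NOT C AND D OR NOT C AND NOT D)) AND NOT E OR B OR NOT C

B OR NOT C

(B OR NOT C AND C OR NOT C AND (NOT C AND D OR NOT C AND NOT D)) AND NOT E OR B OR NOT C
= (B OR NOT C AND C OR NOT C AND NOT C) AND NOT E OR B OR NOT C   (distribution)
= (B OR NOT C) AND NOT E OR B OR NOT C   (distribution)
= B OR NOT C   (absorption)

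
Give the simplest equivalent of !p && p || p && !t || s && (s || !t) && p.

(!t || s) && p

!p && p || p && !t || s && (s || !t) && p
= p && !t || s && (s || !t) && p   — complement / identity
= (!t || s && (s || !t)) && p   — distribution
= (!t || s) && p   — absorption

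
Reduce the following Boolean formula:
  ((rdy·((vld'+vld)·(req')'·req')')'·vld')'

rdy+vld

((rdy·((vld'+vld)·(req')'·req')')'·vld')'
= ((rdy·((req')'·req')')'·vld')'
= ((rdy·(req'+req))'·vld')'
= rdy·(req'+req)+vld
= rdy+vld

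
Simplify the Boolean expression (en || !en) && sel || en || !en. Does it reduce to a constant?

true

(en || !en) && sel || en || !en
= en || !en   — absorption
= true   — complement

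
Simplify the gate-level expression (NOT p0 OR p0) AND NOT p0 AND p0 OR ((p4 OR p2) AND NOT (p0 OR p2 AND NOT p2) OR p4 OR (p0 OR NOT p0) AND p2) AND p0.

(p4 OR p2) AND p0

(NOT p0 OR p0) AND NOT p0 AND p0 OR ((p4 OR p2) AND NOT (p0 OR p2 AND NOT p2) OR p4 OR (p0 OR NOT p0) AND p2) AND p0
= (NOT p0 OR p0) AND NOT p0 AND p0 OR ((p4 OR p2) AND NOT (p0 OR p2 AND NOT p2) OR p4 OR p2) AND p0   (complement / identity)
= (NOT p0 OR p0) AND NOT p0 AND p0 OR ((p4 OR p2) AND NOT p0 OR p4 OR p2) AND p0   (complement / identity)
= (NOT p0 OR p0) AND NOT p0 AND p0 OR (p4 OR p2) AND p0   (absorption)
= NOT p0 AND p0 OR (p4 OR p2) AND p0   (complement / identity)
= (p4 OR p2) AND p0   (complement / identity)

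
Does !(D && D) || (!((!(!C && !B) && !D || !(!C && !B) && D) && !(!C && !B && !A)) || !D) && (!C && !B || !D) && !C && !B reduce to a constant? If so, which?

!(D && D) || (!((!(!C && !B) && !D || !(!C && !B) && D) && !(!C && !B && !A)) || !D) && (!C && !B || !D) && !C && !B
= !(D && D) || (!(!(!C && !B) && !(!C && !B && !A)) || !D) && (!C && !B || !D) && !C && !B   (distribution)
= !(D && D) || (!C && !B || !C && !B && !A || !D) && (!C && !B || !D) && !C && !B   (De Morgan)
= !(D && D) || (!C && !B || !D) && (!C && !B || !D) && !C && !B   (absorption)
= !(D && D) || (!C && !B || !D) && !C && !B   (absorption)
= !(D && D) || !C && !B   (absorption)
= !D || !C && !B   (idempotence)
This depends on B, C, D, so it is not a constant.

no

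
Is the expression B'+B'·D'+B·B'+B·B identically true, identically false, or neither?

B'+B'·D'+B·B'+B·B
= B'+B'·D'+B   [distribution]
= B'+B   [absorption]
= 1   [complement]

identically true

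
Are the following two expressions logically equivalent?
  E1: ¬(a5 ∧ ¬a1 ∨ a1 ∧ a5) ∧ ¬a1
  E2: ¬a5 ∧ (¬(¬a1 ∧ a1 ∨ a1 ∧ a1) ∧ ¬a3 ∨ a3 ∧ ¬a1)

E1: ¬(a5 ∧ ¬a1 ∨ a1 ∧ a5) ∧ ¬a1
    = ¬a5 ∧ ¬a1   [distribution]
E2: ¬a5 ∧ (¬(¬a1 ∧ a1 ∨ a1 ∧ a1) ∧ ¬a3 ∨ a3 ∧ ¬a1)
    = ¬a5 ∧ (¬a1 ∧ ¬a3 ∨ a3 ∧ ¬a1)   [distribution]
    = ¬a5 ∧ ¬a1   [distribution]
Both reduce to ¬a5 ∧ ¬a1, so they are equivalent.

Yes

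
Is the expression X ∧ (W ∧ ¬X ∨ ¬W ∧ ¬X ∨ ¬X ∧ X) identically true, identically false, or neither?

identically false

X ∧ (W ∧ ¬X ∨ ¬W ∧ ¬X ∨ ¬X ∧ X)
= X ∧ (W ∧ ¬X ∨ ¬W ∧ ¬X)   — complement / identity
= X ∧ ¬X   — distribution
= False   — complement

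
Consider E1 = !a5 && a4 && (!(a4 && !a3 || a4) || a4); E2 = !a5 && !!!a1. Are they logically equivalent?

E1: !a5 && a4 && (!(a4 && !a3 || a4) || a4)
    = !a5 && a4 && (!a4 || a4)   — absorption
    = !a5 && a4   — complement / identity
E2: !a5 && !!!a1
    = !a5 && !a1   — double negation
These differ: at a1=1, a3=1, a4=1, a5=0, E1 = 1 but E2 = 0.

No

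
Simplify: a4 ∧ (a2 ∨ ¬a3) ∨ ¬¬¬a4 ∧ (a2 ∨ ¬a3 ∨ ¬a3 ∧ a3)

a2 ∨ ¬a3

a4 ∧ (a2 ∨ ¬a3) ∨ ¬¬¬a4 ∧ (a2 ∨ ¬a3 ∨ ¬a3 ∧ a3)
= a4 ∧ (a2 ∨ ¬a3) ∨ ¬a4 ∧ (a2 ∨ ¬a3 ∨ ¬a3 ∧ a3)
= a4 ∧ (a2 ∨ ¬a3) ∨ ¬a4 ∧ (a2 ∨ ¬a3)
= a2 ∨ ¬a3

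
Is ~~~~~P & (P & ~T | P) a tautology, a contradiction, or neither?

~~~~~P & (P & ~T | P)
= ~~~~~P & P   — absorption
= ~~~P & P   — double negation
= ~P & P   — double negation
= 0   — complement

contradiction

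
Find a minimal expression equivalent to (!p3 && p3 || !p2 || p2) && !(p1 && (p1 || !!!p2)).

(!p3 && p3 || !p2 || p2) && !(p1 && (p1 || !!!p2))
= (!p3 && p3 || !p2 || p2) && !(p1 && (p1 || !p2))   — double negation
= (!p2 || p2) && !(p1 && (p1 || !p2))   — complement / identity
= !(p1 && (p1 || !p2))   — complement / identity
= !p1   — absorption

!p1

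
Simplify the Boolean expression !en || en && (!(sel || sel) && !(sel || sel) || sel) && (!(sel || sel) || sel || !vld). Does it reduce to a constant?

!en || en && (!(sel || sel) && !(sel || sel) || sel) && (!(sel || sel) || sel || !vld)
= !en || en && (!(sel || sel) || sel) && (!(sel || sel) || sel || !vld)   (idempotence)
= !en || en && (!(sel || sel) || sel)   (absorption)
= !en || en && (!sel || sel)   (idempotence)
= !en || en   (complement / identity)
= true   (complement)

true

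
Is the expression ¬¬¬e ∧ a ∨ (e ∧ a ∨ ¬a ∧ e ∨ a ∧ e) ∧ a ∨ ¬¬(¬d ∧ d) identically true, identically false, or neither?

neither

¬¬¬e ∧ a ∨ (e ∧ a ∨ ¬a ∧ e ∨ a ∧ e) ∧ a ∨ ¬¬(¬d ∧ d)
= ¬¬¬e ∧ a ∨ (e ∧ a ∨ e) ∧ a ∨ ¬¬(¬d ∧ d)   [distribution]
= ¬¬¬e ∧ a ∨ (e ∧ a ∨ e) ∧ a ∨ ¬d ∧ d   [double negation]
= ¬¬¬e ∧ a ∨ e ∧ a ∨ ¬d ∧ d   [absorption]
= ¬¬¬e ∧ a ∨ e ∧ a   [complement / identity]
= ¬e ∧ a ∨ e ∧ a   [double negation]
= a   [distribution]
This depends on a, so it is not a constant.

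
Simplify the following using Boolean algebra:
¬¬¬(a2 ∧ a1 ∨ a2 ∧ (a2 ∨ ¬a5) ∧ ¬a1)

¬a2

¬¬¬(a2 ∧ a1 ∨ a2 ∧ (a2 ∨ ¬a5) ∧ ¬a1)
= ¬¬¬(a2 ∧ a1 ∨ a2 ∧ ¬a1)
= ¬(a2 ∧ a1 ∨ a2 ∧ ¬a1)
= ¬a2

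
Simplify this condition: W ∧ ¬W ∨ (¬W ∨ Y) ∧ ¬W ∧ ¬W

W ∧ ¬W ∨ (¬W ∨ Y) ∧ ¬W ∧ ¬W
= W ∧ ¬W ∨ ¬W ∧ ¬W
= ¬W

¬W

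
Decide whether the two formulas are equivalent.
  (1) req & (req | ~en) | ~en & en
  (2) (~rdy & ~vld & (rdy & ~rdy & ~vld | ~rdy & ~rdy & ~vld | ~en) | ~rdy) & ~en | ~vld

No

E1: req & (req | ~en) | ~en & en
    = req | ~en & en   — absorption
    = req   — complement / identity
E2: (~rdy & ~vld & (rdy & ~rdy & ~vld | ~rdy & ~rdy & ~vld | ~en) | ~rdy) & ~en | ~vld
    = (~rdy & ~vld & (~rdy & ~vld | ~en) | ~rdy) & ~en | ~vld   — distribution
    = (~rdy & ~vld | ~rdy) & ~en | ~vld   — absorption
    = ~rdy & ~en | ~vld   — absorption
These differ: at en=1, rdy=1, req=0, vld=0, E1 = 0 but E2 = 1.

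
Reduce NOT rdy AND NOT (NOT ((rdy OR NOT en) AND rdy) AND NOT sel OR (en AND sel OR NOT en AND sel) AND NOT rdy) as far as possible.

FALSE

NOT rdy AND NOT (NOT ((rdy OR NOT en) AND rdy) AND NOT sel OR (en AND sel OR NOT en AND sel) AND NOT rdy)
= NOT rdy AND NOT (NOT ((rdy OR NOT en) AND rdy) AND NOT sel OR sel AND NOT rdy)   (distribution)
= NOT rdy AND NOT (NOT rdy AND NOT sel OR sel AND NOT rdy)   (absorption)
= NOT rdy AND NOT NOT rdy   (distribution)
= NOT rdy AND rdy   (double negation)
= FALSE   (complement)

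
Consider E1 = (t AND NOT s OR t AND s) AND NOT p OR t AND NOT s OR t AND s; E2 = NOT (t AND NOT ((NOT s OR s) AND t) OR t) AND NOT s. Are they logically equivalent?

No

E1: (t AND NOT s OR t AND s) AND NOT p OR t AND NOT s OR t AND s
    = t AND NOT s OR t AND s
    = t
E2: NOT (t AND NOT ((NOT s OR s) AND t) OR t) AND NOT s
    = NOT (t AND NOT t OR t) AND NOT s
    = NOT t AND NOT s
These differ: at p=0, s=0, t=1, E1 = 1 but E2 = 0.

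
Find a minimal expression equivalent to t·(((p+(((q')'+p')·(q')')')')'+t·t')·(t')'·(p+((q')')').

t·(p+q')

t·(((p+(((q')'+p')·(q')')')')'+t·t')·(t')'·(p+((q')')')
= t·(((p+(((q')'+p')·(q')')')')'+t·t')·t·(p+((q')')')   — double negation
= t·((p+(((q')'+p')·(q')')')')'·t·(p+((q')')')   — complement / identity
= t·(p+(((q')'+p')·(q')')')·t·(p+((q')')')   — double negation
= t·(p+((q')')')·t·(p+((q')')')   — absorption
= t·(p+((q')')')   — idempotence
= t·(p+q')   — double negation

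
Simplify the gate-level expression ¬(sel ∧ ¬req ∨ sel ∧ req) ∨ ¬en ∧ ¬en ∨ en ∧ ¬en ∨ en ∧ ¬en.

¬sel ∨ ¬en

¬(sel ∧ ¬req ∨ sel ∧ req) ∨ ¬en ∧ ¬en ∨ en ∧ ¬en ∨ en ∧ ¬en
= ¬(sel ∧ ¬req ∨ sel ∧ req) ∨ ¬en ∧ ¬en ∨ en ∧ ¬en   [idempotence]
= ¬(sel ∧ ¬req ∨ sel ∧ req) ∨ ¬en   [distribution]
= ¬sel ∨ ¬en   [distribution]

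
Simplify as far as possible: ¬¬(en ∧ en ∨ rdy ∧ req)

en ∨ rdy ∧ req

¬¬(en ∧ en ∨ rdy ∧ req)
= en ∧ en ∨ rdy ∧ req   [double negation]
= en ∨ rdy ∧ req   [idempotence]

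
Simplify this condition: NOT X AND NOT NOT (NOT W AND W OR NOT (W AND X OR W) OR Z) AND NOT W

NOT X AND NOT NOT (NOT W AND W OR NOT (W AND X OR W) OR Z) AND NOT W
= NOT X AND (NOT W AND W OR NOT (W AND X OR W) OR Z) AND NOT W
= NOT X AND (NOT (W AND X OR W) OR Z) AND NOT W
= NOT X AND (NOT W OR Z) AND NOT W
= NOT X AND NOT W

NOT X AND NOT W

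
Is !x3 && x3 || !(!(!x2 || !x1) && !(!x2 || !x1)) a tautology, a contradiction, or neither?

neither

!x3 && x3 || !(!(!x2 || !x1) && !(!x2 || !x1))
= !(!(!x2 || !x1) && !(!x2 || !x1))   [complement / identity]
= !x2 || !x1 || !x2 || !x1   [De Morgan]
= !x2 || !x1   [idempotence]
This depends on x1, x2, so it is not a constant.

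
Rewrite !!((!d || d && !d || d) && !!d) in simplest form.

d

!!((!d || d && !d || d) && !!d)
= !!((!d || d && !d || d) && d)
= !!((!d || d) && d)
= !!d
= d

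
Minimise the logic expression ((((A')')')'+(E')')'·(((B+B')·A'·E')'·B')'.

((((A')')')'+(E')')'·(((B+B')·A'·E')'·B')'
= ((A')')'·E'·(((B+B')·A'·E')'·B')'   — De Morgan
= ((A')')'·E'·((B+B')·A'·E'+B)   — De Morgan
= A'·E'·((B+B')·A'·E'+B)   — double negation
= A'·E'·(A'·E'+B)   — complement / identity
= A'·E'   — absorption

A'·E'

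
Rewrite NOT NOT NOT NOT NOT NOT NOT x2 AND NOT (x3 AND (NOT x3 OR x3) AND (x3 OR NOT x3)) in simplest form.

NOT x2 AND NOT x3

NOT NOT NOT NOT NOT NOT NOT x2 AND NOT (x3 AND (NOT x3 OR x3) AND (x3 OR NOT x3))
= NOT NOT NOT NOT NOT x2 AND NOT (x3 AND (NOT x3 OR x3) AND (x3 OR NOT x3))   [double negation]
= NOT NOT NOT NOT NOT x2 AND NOT (x3 AND (NOT x3 OR x3))   [complement / identity]
= NOT NOT NOT NOT NOT x2 AND NOT x3   [complement / identity]
= NOT NOT NOT x2 AND NOT x3   [double negation]
= NOT x2 AND NOT x3   [double negation]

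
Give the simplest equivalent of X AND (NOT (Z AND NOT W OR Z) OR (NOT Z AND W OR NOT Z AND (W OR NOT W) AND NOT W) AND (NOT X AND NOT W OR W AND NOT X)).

X AND (NOT (Z AND NOT W OR Z) OR (NOT Z AND W OR NOT Z AND (W OR NOT W) AND NOT W) AND (NOT X AND NOT W OR W AND NOT X))
= X AND (NOT (Z AND NOT W OR Z) OR (NOT Z AND W OR NOT Z AND (W OR NOT W) AND NOT W) AND NOT X)
= X AND (NOT (Z AND NOT W OR Z) OR (NOT Z AND W OR NOT Z AND NOT W) AND NOT X)
= X AND (NOT (Z AND NOT W OR Z) OR NOT Z AND NOT X)
= X AND (NOT Z OR NOT Z AND NOT X)
= X AND NOT Z

X AND NOT Z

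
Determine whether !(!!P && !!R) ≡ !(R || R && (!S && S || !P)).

No

E1: !(!!P && !!R)
    = !P || !R
E2: !(R || R && (!S && S || !P))
    = !(R || R && !P)
    = !R
These differ: at P=0, R=1, S=0, E1 = 1 but E2 = 0.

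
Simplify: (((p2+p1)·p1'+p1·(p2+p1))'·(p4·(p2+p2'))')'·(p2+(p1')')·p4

(p2+p1)·p4

(((p2+p1)·p1'+p1·(p2+p1))'·(p4·(p2+p2'))')'·(p2+(p1')')·p4
= (((p2+p1)·p1'+p1·(p2+p1))'·p4')'·(p2+(p1')')·p4   — complement / identity
= (((p2+p1)·p1'+p1·(p2+p1))'·p4')'·(p2+p1)·p4   — double negation
= ((p2+p1)·p1'+p1·(p2+p1)+p4)·(p2+p1)·p4   — De Morgan
= (p2+p1+p4)·(p2+p1)·p4   — distribution
= (p2+p1)·p4   — absorption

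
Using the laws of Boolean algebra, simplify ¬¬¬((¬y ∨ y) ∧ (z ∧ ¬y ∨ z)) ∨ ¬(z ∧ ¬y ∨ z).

¬z

¬¬¬((¬y ∨ y) ∧ (z ∧ ¬y ∨ z)) ∨ ¬(z ∧ ¬y ∨ z)
= ¬((¬y ∨ y) ∧ (z ∧ ¬y ∨ z)) ∨ ¬(z ∧ ¬y ∨ z)   [double negation]
= ¬(z ∧ ¬y ∨ z) ∨ ¬(z ∧ ¬y ∨ z)   [complement / identity]
= ¬(z ∧ ¬y ∨ z)   [idempotence]
= ¬z   [absorption]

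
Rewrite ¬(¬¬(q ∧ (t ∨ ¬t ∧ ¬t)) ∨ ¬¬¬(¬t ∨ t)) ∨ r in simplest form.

¬(¬¬(q ∧ (t ∨ ¬t ∧ ¬t)) ∨ ¬¬¬(¬t ∨ t)) ∨ r
= ¬(¬¬(q ∧ (t ∨ ¬t)) ∨ ¬¬¬(¬t ∨ t)) ∨ r   (idempotence)
= ¬(¬¬(q ∧ (t ∨ ¬t)) ∨ ¬(¬t ∨ t)) ∨ r   (double negation)
= ¬(¬¬q ∨ ¬(¬t ∨ t)) ∨ r   (complement / identity)
= ¬q ∧ (¬t ∨ t) ∨ r   (De Morgan)
= ¬q ∨ r   (complement / identity)

¬q ∨ r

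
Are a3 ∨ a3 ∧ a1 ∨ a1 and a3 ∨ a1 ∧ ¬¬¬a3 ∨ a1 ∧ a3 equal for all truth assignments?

Yes

E1: a3 ∨ a3 ∧ a1 ∨ a1
    = a3 ∨ a1
E2: a3 ∨ a1 ∧ ¬¬¬a3 ∨ a1 ∧ a3
    = a3 ∨ a1 ∧ ¬a3 ∨ a1 ∧ a3
    = a3 ∨ a1
Both reduce to a3 ∨ a1, so they are equivalent.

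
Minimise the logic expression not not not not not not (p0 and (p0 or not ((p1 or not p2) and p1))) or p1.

not not not not not not (p0 and (p0 or not ((p1 or not p2) and p1))) or p1
= not not not not (p0 and (p0 or not ((p1 or not p2) and p1))) or p1   — double negation
= not not not not (p0 and (p0 or not p1)) or p1   — absorption
= not not not not p0 or p1   — absorption
= not not p0 or p1   — double negation
= p0 or p1   — double negation

p0 or p1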